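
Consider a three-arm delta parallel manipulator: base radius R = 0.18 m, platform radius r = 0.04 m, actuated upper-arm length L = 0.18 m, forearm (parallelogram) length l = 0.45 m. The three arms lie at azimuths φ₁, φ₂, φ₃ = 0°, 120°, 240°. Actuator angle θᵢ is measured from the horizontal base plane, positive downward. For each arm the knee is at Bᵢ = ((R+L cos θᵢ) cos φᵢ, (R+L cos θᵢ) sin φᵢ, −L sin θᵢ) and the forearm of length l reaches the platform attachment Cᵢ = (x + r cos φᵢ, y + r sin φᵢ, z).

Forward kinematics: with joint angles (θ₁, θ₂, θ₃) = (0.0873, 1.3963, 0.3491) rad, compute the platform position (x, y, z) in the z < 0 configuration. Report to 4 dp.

(0.1411, -0.1779, -0.3887)

φ1=0.0°: virtual centre (0.3193, 0.0000, -0.0157), radius l
arm 2 at φ=120.0°: e+L cos θ2 = 0.1713;  centre 2 = (-0.0856, 0.1483, -0.1773)
centre 3 = (0.3091·cos240.0°, 0.3091·sin240.0°, -0.0616) = (-0.1546, -0.2677, -0.0616)
|centre ₂|²−|centre ₁|² = -0.0415;  |centre ₃|²−|centre ₁|² = -0.0028
linear system: -0.8099x+0.2966y = -0.0415−-0.3231z; -0.9478x+-0.5355y = -0.0028−-0.0918z
det = 0.7148;  x = 0.0322+-0.2801z,  y = -0.0517+0.3245z
quadratic in z: (1.1838)z²+(0.1587)z+(-0.1172)=0, √Δ=0.7616 → z ∈ {-0.3887, 0.2546}; z = -0.3887 (taking z<0)
x = 0.1411, y = -0.1779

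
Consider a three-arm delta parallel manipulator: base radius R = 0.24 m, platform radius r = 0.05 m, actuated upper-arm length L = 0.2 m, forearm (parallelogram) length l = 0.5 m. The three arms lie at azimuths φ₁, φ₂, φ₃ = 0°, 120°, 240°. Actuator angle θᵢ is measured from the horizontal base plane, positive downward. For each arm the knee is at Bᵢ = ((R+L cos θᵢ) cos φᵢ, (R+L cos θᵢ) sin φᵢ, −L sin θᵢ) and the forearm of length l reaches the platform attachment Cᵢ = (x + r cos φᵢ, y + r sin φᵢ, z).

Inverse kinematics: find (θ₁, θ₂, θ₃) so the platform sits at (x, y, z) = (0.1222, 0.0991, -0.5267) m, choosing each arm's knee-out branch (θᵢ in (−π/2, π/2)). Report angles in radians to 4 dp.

θ₁ = 0.5235, θ₂ = 0.8725, θ₃ = 1.3964

rotate P by −φ1: (0.1222, 0.0991, -0.5267)
  e−x'=0.0678;  (l²−L²−(e−x')²−y'²−z²)/2L = -0.2046
  √(A²+B²)=0.5310;  θ1 = -1.4428+1.9663 ≈ 0.5235
arm 2 (φ=120.0°): x'=0.0247, y'=-0.1554
  e−x'=0.1653;  (l²−L²−(e−x')²−y'²−z²)/2L = -0.2972
  θ2 = atan2(B,A) + arccos(C/0.5520) = 0.8725
φ3=240.0° → target in arm frame (-0.1469, 0.0563)
  A=0.3369, B=-0.5267, C=(l²−L²−A²−y'²−z²)/(2L)=-0.4602
  θ3 = atan2(B,A) + arccos(C/0.6252) = 1.3964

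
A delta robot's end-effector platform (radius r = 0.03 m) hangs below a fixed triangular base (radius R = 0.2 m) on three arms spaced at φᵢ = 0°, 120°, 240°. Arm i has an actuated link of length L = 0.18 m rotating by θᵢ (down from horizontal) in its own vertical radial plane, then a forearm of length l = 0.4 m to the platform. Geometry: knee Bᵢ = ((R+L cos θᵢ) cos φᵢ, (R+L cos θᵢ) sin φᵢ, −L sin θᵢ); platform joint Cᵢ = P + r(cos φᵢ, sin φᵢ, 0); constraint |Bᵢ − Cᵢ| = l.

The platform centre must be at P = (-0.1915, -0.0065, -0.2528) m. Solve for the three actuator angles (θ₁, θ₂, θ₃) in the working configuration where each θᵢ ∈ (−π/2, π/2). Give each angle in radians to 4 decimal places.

arm 1 (φ=0.0°): x'=-0.1915, y'=-0.0065
  A=0.3615, B=-0.2528, C=(l²−L²−A²−y'²−z²)/(2L)=-0.1862
  γ=atan2(-0.2528,0.3615)=-0.6103;  ψ=arccos(-0.4221)=2.0066;  θ1=γ+ψ≈1.3963
φ2=120.0° → target in arm frame (0.0901, 0.1691)
  A=0.0799, B=-0.2528, C=(l²−L²−A²−y'²−z²)/(2L)=0.0798
  γ=atan2(-0.2528,0.0799)=-1.2647;  ψ=arccos(0.3009)=1.2652;  θ2=γ+ψ≈0.0004
φ3=240.0° → target in arm frame (0.1014, -0.1626)
  e−x'=0.0686;  (l²−L²−(e−x')²−y'²−z²)/2L = 0.0904
  √(A²+B²)=0.2619;  θ3 = -1.3057+1.2184 ≈ -0.0873

θ₁ = 1.3963, θ₂ = 0.0004, θ₃ = -0.0873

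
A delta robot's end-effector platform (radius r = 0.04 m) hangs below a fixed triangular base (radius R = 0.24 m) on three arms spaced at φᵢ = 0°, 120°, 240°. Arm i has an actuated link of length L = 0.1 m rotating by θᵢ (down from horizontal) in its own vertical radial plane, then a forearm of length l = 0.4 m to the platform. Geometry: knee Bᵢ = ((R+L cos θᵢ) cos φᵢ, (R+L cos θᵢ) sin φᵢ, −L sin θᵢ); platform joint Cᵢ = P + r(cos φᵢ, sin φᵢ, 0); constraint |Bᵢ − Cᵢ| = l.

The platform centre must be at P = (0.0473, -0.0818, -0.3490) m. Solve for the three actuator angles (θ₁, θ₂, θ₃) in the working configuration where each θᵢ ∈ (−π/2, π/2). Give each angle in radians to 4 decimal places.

θ₁ = 0.4362, θ₂ = 1.3965, θ₃ = 0.4370

φ1=0.0° → target in arm frame (0.0473, -0.0818)
  e−x'=0.1527;  (l²−L²−(e−x')²−y'²−z²)/2L = -0.0090
  γ=atan2(-0.3490,0.1527)=-1.1584;  ψ=arccos(-0.0238)=1.5945;  θ1=γ+ψ≈0.4362
φ2=120.0° → target in arm frame (-0.0945, -0.0001)
  A cos θ + B sin θ = C:  0.2945·cos θ + -0.3490·sin θ = -0.2926
  θ2 = atan2(B,A) + arccos(C/0.4566) = 1.3965
φ3=240.0° → target in arm frame (0.0472, 0.0819)
  A=0.1528, B=-0.3490, C=(l²−L²−A²−y'²−z²)/(2L)=-0.0093
  θ3 = atan2(B,A) + arccos(C/0.3810) = 0.4370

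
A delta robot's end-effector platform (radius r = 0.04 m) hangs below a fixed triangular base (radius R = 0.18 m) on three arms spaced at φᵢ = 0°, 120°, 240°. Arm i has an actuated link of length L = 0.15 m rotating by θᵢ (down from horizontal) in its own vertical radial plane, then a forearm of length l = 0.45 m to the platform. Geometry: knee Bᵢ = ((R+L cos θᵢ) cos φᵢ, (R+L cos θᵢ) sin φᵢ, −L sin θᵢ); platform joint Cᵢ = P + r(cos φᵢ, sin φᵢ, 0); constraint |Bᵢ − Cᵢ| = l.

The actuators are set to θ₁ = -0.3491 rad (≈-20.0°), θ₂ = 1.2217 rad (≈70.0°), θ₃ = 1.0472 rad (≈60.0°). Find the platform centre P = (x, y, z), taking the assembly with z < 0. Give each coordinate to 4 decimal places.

arm 1 at φ=0.0°: ρ1 = 0.2810;  centre 1 = (0.2810, 0.0000, 0.0513)
arm 2 at φ=120.0°: ρ2 = 0.1913;  centre 2 = (-0.0957, 0.1657, -0.1410)
centre 3 = (0.2150·cos240.0°, 0.2150·sin240.0°, -0.1299) = (-0.1075, -0.1862, -0.1299)
|centre ₂|²−|centre ₁|² = -0.0251;  |centre ₃|²−|centre ₁|² = -0.0185
linear system: -0.7532x+0.3314y = -0.0251−-0.3845z; -0.7769x+-0.3724y = -0.0185−-0.3624z
Cramer: x(z) = 0.0288-0.4894z;  y(z) = -0.0104+0.0479z
sphere 1 gives Az²+Bz+C=0 with A=1.2418, B=0.1433, C=-0.1362;  B²−4AC=0.6969;  roots -0.3938, 0.2784;  negative root z = -0.3938
x = 0.2215, y = -0.0292

(0.2215, -0.0292, -0.3938)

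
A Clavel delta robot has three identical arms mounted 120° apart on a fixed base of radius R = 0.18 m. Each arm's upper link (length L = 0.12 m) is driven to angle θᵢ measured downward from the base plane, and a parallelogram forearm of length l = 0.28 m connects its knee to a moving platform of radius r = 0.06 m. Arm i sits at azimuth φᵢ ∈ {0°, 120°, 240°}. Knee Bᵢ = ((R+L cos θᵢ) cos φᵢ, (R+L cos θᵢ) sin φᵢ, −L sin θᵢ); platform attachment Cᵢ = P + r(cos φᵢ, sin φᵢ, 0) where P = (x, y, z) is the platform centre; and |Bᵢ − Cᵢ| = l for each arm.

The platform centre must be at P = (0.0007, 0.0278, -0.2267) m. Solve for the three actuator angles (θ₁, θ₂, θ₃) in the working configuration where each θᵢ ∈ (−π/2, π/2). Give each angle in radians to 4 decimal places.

φ1=0.0° → target in arm frame (0.0007, 0.0278)
  A cos θ + B sin θ = C:  0.1193·cos θ + -0.2267·sin θ = -0.0100
  √(A²+B²)=0.2562;  θ1 = -1.0864+1.6098 ≈ 0.5234
arm 2 (φ=120.0°): x'=0.0237, y'=-0.0145
  e−x'=0.0963;  (l²−L²−(e−x')²−y'²−z²)/2L = 0.0130
  √(A²+B²)=0.2463;  θ2 = -1.1692+1.5179 ≈ 0.3487
rotate P by −φ3: (-0.0244, -0.0133, -0.2267)
  A=0.1444, B=-0.2267, C=(l²−L²−A²−y'²−z²)/(2L)=-0.0351
  γ=atan2(-0.2267,0.1444)=-1.0036;  ψ=arccos(-0.1306)=1.7018;  θ3=γ+ψ≈0.6983

θ₁ = 0.5234, θ₂ = 0.3487, θ₃ = 0.6983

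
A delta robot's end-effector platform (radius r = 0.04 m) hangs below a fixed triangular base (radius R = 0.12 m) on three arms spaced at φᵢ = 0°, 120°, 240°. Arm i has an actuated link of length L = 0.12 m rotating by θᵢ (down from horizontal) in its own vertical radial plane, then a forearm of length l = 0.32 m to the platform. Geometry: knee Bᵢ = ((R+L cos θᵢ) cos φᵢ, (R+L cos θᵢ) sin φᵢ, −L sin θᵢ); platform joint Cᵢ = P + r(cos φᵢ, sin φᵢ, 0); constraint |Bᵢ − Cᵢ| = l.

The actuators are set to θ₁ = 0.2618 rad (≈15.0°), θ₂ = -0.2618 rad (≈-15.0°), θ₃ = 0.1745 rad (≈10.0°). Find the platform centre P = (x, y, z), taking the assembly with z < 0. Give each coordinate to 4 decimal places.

φ1=0.0°: virtual centre (0.1959, 0.0000, -0.0311), radius l
φ2=120.0°: virtual centre (-0.0980, 0.1697, 0.0311), radius l
φ3=240.0°: virtual centre (-0.0991, -0.1716, -0.0208), radius l
|S₂|²−|S₁|² = 0.0000;  |S₃|²−|S₁|² = 0.0004
linear system: -0.5877x+0.3393y = 0.0000−0.1242z; -0.5900x+-0.3433y = 0.0004−0.0204z
det = 0.4019;  x = -0.0003+0.1234z,  y = -0.0005+-0.1525z
quadratic in z: (1.0385)z²+(0.0139)z+(-0.0629)=0, √Δ=0.5115 → z ∈ {-0.2529, 0.2396}; z = -0.2529 (taking z<0)
x = -0.0315, y = 0.0380

(-0.0315, 0.0380, -0.2529)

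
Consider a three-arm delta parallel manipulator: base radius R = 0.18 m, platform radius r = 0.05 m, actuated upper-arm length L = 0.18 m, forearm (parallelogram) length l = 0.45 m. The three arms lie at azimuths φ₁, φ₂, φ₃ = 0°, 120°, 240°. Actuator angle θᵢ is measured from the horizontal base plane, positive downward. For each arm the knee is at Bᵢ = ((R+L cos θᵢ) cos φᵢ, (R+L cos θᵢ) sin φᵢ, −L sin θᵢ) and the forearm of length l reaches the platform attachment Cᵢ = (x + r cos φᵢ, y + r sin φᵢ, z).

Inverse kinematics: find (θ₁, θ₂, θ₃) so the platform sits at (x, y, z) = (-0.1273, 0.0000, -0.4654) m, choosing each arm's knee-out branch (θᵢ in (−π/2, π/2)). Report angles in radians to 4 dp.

θ₁ = 1.1345, θ₂ = 0.5234, θ₃ = 0.5234

arm 1 (φ=0.0°): x'=-0.1273, y'=0.0000
  A cos θ + B sin θ = C:  0.2573·cos θ + -0.4654·sin θ = -0.3131
  √(A²+B²)=0.5318;  θ1 = -1.0658+2.2002 ≈ 1.1345
arm 2 (φ=120.0°): x'=0.0636, y'=0.1102
  e−x'=0.0664;  (l²−L²−(e−x')²−y'²−z²)/2L = -0.1751
  γ=atan2(-0.4654,0.0664)=-1.4292;  ψ=arccos(-0.3726)=1.9526;  θ2=γ+ψ≈0.5234
φ3=240.0° → target in arm frame (0.0637, -0.1102)
  A=0.0663, B=-0.4654, C=(l²−L²−A²−y'²−z²)/(2L)=-0.1751
  γ=atan2(-0.4654,0.0663)=-1.4292;  ψ=arccos(-0.3726)=1.9526;  θ3=γ+ψ≈0.5234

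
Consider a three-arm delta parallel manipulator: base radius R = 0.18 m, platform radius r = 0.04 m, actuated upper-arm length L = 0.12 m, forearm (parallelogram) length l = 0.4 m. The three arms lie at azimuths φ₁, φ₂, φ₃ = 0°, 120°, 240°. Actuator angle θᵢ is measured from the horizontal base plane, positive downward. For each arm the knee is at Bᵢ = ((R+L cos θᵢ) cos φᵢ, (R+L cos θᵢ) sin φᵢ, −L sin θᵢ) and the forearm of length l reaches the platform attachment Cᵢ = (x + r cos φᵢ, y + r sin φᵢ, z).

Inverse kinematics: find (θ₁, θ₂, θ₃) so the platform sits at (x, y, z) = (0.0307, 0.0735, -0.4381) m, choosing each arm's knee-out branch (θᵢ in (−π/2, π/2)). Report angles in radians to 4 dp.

arm 1 (φ=0.0°): x'=0.0307, y'=0.0735
  e−x'=0.1093;  (l²−L²−(e−x')²−y'²−z²)/2L = -0.2653
  √(A²+B²)=0.4515;  θ1 = -1.3263+2.1989 ≈ 0.8726
arm 2 (φ=120.0°): x'=0.0483, y'=-0.0633
  A=0.0917, B=-0.4381, C=(l²−L²−A²−y'²−z²)/(2L)=-0.2448
  θ2 = atan2(B,A) + arccos(C/0.4476) = 0.7850
φ3=240.0° → target in arm frame (-0.0790, -0.0102)
  A=0.2190, B=-0.4381, C=(l²−L²−A²−y'²−z²)/(2L)=-0.3933
  γ=atan2(-0.4381,0.2190)=-1.1072;  ψ=arccos(-0.8030)=2.5032;  θ3=γ+ψ≈1.3959

θ₁ = 0.8726, θ₂ = 0.7850, θ₃ = 1.3959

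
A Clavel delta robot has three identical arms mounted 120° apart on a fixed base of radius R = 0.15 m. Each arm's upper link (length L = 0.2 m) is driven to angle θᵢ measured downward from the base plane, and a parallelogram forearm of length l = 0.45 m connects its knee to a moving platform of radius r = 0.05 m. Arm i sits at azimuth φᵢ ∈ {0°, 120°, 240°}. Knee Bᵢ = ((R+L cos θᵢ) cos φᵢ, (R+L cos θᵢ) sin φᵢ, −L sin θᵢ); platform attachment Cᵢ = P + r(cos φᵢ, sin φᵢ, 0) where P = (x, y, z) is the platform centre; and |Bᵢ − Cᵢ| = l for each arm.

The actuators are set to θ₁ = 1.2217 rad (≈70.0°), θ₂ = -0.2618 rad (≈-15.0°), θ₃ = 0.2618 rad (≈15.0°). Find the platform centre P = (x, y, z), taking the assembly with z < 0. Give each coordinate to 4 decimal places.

(-0.2466, 0.0707, -0.3469)

arm 1 at φ=0.0°: ρ1 = 0.1684;  O1 = (0.1684, 0.0000, -0.1879)
arm 2 at φ=120.0°: ρ2 = 0.2932;  O2 = (-0.1466, 0.2539, 0.0518)
O3 = (0.2932·cos240.0°, 0.2932·sin240.0°, -0.0518) = (-0.1466, -0.2539, -0.0518)
eliminate P² terms by subtracting sphere 1 from 2 and 3
[-0.6300 0.5078 0.4794]·P = 0.0250;  [-0.6300 -0.5078 0.2723]·P = 0.0250
Cramer: x(z) = -0.0396+0.5966z;  y(z) = 0.0000-0.2039z
into |P−O₁|² = l²: 1.3975z² + 0.1277z + -0.1239 = 0;  Δ = 0.7089;  z = -0.3469 or 0.2556 → z<0 root = -0.3469
x = -0.2466, y = 0.0707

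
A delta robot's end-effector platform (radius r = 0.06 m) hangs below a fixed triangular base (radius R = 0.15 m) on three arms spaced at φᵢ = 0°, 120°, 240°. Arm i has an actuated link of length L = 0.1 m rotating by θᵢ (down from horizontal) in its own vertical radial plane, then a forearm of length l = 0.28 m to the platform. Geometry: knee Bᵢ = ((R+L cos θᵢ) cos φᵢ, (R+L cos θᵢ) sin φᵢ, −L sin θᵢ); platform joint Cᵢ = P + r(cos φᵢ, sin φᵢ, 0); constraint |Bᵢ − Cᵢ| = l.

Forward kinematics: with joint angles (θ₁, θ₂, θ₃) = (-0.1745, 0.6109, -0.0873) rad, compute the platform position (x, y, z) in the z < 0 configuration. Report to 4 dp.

(0.0355, -0.0508, -0.2116)

arm 1 at φ=0.0°: e+L cos θ1 = 0.1885;  S1 = (0.1885, 0.0000, 0.0174)
φ2=120.0°: virtual centre (-0.0860, 0.1489, -0.0574), radius l
φ3=240.0°: virtual centre (-0.0948, -0.1642, 0.0087), radius l
eliminate P² terms by subtracting sphere 1 from 2 and 3
[-0.5489 0.2978 -0.1494]·P = -0.0030;  [-0.5666 -0.3284 -0.0173]·P = 0.0002
det = 0.3490;  x = 0.0026+-0.1554z,  y = -0.0052+0.2154z
quadratic in z: (1.0706)z²+(0.0208)z+(-0.0435)=0, √Δ=0.4323 → z ∈ {-0.2116, 0.1922}; z = -0.2116 (taking z<0)
x = 0.0355, y = -0.0508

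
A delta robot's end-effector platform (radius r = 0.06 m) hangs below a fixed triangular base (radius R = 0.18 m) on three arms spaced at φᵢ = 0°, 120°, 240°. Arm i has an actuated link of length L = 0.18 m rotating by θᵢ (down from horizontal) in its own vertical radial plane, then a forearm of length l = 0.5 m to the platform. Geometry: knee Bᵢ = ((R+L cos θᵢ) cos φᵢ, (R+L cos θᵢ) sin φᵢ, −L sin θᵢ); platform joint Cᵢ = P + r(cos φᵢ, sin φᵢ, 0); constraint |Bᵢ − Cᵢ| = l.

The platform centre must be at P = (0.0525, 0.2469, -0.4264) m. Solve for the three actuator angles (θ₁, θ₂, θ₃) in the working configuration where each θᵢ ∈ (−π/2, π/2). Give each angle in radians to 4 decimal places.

φ1=0.0° → target in arm frame (0.0525, 0.2469)
  e−x'=0.0675;  (l²−L²−(e−x')²−y'²−z²)/2L = -0.0826
  √(A²+B²)=0.4317;  θ1 = -1.4138+1.7633 ≈ 0.3495
φ2=120.0° → target in arm frame (0.1876, -0.1689)
  A=-0.0676, B=-0.4264, C=(l²−L²−A²−y'²−z²)/(2L)=0.0075
  γ=atan2(-0.4264,-0.0676)=-1.7280;  ψ=arccos(0.0173)=1.5535;  θ2=γ+ψ≈-0.1744
φ3=240.0° → target in arm frame (-0.2401, -0.0780)
  A=0.3601, B=-0.4264, C=(l²−L²−A²−y'²−z²)/(2L)=-0.2776
  θ3 = atan2(B,A) + arccos(C/0.5581) = 1.2219

θ₁ = 0.3495, θ₂ = -0.1744, θ₃ = 1.2219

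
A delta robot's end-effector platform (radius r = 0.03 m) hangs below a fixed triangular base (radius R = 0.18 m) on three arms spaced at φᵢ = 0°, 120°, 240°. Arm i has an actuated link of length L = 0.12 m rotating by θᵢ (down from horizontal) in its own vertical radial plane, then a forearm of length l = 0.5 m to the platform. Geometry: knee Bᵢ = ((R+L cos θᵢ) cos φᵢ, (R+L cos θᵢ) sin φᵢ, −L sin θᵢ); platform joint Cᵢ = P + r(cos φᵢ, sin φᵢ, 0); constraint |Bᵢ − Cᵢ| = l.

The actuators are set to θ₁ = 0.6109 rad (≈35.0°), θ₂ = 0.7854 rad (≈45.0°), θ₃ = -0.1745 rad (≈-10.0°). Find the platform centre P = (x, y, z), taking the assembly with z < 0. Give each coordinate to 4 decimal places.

centre 1 = (0.2483·cos0.0°, 0.2483·sin0.0°, -0.0688) = (0.2483, 0.0000, -0.0688)
centre 2 = (0.2349·cos120.0°, 0.2349·sin120.0°, -0.0849) = (-0.1174, 0.2034, -0.0849)
arm 3 at φ=240.0°: e+L cos θ3 = 0.2682;  centre 3 = (-0.1341, -0.2322, 0.0208)
eliminate P² terms by subtracting sphere 1 from 2 and 3
linear system: -0.7314x+0.4068y = -0.0040−-0.0320z; -0.7648x+-0.4645y = 0.0060−0.1793z
Cramer: x(z) = -0.0008+0.0892z;  y(z) = -0.0114+0.2392z
sphere 1 gives Az²+Bz+C=0 with A=1.0652, B=0.0877, C=-0.1831;  B²−4AC=0.7876;  roots -0.4578, 0.3754;  negative root z = -0.4578
x = -0.0417, y = -0.1209

(-0.0417, -0.1209, -0.4578)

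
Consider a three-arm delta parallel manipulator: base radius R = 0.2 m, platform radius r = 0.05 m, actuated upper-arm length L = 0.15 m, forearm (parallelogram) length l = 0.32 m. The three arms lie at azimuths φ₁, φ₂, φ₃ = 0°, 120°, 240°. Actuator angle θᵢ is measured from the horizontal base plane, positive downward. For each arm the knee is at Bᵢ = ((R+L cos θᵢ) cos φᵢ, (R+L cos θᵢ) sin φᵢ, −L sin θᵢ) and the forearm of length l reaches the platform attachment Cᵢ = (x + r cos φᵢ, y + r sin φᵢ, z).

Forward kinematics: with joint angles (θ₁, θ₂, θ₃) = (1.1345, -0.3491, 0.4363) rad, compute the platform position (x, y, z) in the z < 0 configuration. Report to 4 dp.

(-0.0993, 0.0441, -0.1875)

centre 1 = (0.2134·cos0.0°, 0.2134·sin0.0°, -0.1359) = (0.2134, 0.0000, -0.1359)
arm 2 at φ=120.0°: ρ2 = 0.2910;  centre 2 = (-0.1455, 0.2520, 0.0513)
centre 3 = (0.2859·cos240.0°, 0.2859·sin240.0°, -0.0634) = (-0.1430, -0.2476, -0.0634)
|centre ₂|²−|centre ₁|² = 0.0233;  |centre ₃|²−|centre ₁|² = 0.0218
linear system: -0.7177x+0.5039y = 0.0233−0.3745z; -0.7127x+-0.4953y = 0.0218−0.1451z
Cramer: x(z) = -0.0315+0.3619z;  y(z) = 0.0013-0.2278z
sphere 1 gives Az²+Bz+C=0 with A=1.1828, B=0.0941, C=-0.0240;  B²−4AC=0.1222;  roots -0.1875, 0.1080;  negative root z = -0.1875
x = -0.0993, y = 0.0441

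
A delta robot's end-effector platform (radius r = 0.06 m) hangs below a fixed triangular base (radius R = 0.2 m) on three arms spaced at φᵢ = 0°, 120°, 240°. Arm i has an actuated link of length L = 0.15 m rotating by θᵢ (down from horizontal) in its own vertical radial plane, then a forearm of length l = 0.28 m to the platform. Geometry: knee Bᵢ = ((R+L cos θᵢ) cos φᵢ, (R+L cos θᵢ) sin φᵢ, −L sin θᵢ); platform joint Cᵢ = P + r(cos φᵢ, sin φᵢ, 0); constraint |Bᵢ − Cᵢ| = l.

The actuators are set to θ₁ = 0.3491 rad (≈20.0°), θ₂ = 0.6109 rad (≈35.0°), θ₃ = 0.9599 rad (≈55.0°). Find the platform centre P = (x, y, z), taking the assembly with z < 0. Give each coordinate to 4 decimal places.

(0.0387, 0.0303, -0.1884)

φ1=0.0°: virtual centre (0.2810, 0.0000, -0.0513), radius l
arm 2 at φ=120.0°: (R−r)+L cos θ2 = 0.2629;  centre 2 = (-0.1314, 0.2277, -0.0860)
φ3=240.0°: virtual centre (-0.1130, -0.1958, -0.1229), radius l
|centre ₂|²−|centre ₁|² = -0.0051;  |centre ₃|²−|centre ₁|² = -0.0154
plane₁₂: -0.8248x+0.4553y+-0.0695z = -0.0051
Cramer: x(z) = 0.0132-0.1355z;  y(z) = 0.0128-0.0929z
sphere 1 gives Az²+Bz+C=0 with A=1.0270, B=0.1728, C=-0.0039;  B²−4AC=0.0459;  roots -0.1884, 0.0202;  negative root z = -0.1884
x = 0.0387, y = 0.0303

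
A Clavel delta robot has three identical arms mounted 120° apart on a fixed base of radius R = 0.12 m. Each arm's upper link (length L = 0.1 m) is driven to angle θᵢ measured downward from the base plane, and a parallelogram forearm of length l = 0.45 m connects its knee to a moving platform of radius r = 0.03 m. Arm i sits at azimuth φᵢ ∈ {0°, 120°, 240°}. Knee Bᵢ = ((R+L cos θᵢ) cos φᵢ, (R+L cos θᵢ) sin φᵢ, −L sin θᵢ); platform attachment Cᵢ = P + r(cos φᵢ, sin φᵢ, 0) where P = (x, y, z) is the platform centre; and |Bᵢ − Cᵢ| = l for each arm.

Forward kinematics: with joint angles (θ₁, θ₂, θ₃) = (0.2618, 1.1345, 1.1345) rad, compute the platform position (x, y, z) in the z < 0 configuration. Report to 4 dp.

(0.1407, 0.0000, -0.4735)

S1 = (0.1866·cos0.0°, 0.1866·sin0.0°, -0.0259) = (0.1866, 0.0000, -0.0259)
arm 2 at φ=120.0°: ρ2 = 0.1323;  S2 = (-0.0661, 0.1145, -0.0906)
S3 = (0.1323·cos240.0°, 0.1323·sin240.0°, -0.0906) = (-0.0661, -0.1145, -0.0906)
subtract pairs → two planes through P
linear system: -0.5054x+0.2291y = -0.0098−-0.1295z; -0.5054x+-0.2291y = -0.0098−-0.1295z
Cramer: x(z) = 0.0193-0.2562z;  y(z) = 0.0000+0.0000z
into |P−S₁|² = l²: 1.0656z² + 0.1375z + -0.1739 = 0;  Δ = 0.7600;  z = -0.4735 or 0.3445 → z<0 root = -0.4735
x = 0.1407, y = 0.0000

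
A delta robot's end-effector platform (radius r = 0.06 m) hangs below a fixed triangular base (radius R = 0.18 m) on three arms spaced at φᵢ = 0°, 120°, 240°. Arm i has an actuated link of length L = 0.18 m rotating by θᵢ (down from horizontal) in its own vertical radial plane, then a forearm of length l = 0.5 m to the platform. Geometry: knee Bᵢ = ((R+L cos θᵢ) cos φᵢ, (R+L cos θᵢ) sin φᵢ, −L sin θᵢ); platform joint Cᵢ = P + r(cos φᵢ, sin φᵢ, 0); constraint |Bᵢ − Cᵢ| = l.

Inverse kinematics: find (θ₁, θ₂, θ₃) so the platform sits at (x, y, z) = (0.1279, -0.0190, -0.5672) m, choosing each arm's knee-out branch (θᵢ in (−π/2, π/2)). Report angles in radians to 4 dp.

φ1=0.0° → target in arm frame (0.1279, -0.0190)
  A cos θ + B sin θ = C:  -0.0079·cos θ + -0.5672·sin θ = -0.2904
  √(A²+B²)=0.5673;  θ1 = -1.5847+2.1082 ≈ 0.5235
rotate P by −φ2: (-0.0804, -0.1013, -0.5672)
  e−x'=0.2004;  (l²−L²−(e−x')²−y'²−z²)/2L = -0.4293
  √(A²+B²)=0.6016;  θ2 = -1.2312+2.3654 ≈ 1.1342
rotate P by −φ3: (-0.0475, 0.1203, -0.5672)
  e−x'=0.1675;  (l²−L²−(e−x')²−y'²−z²)/2L = -0.4073
  γ=atan2(-0.5672,0.1675)=-1.2837;  ψ=arccos(-0.6887)=2.3305;  θ3=γ+ψ≈1.0469

θ₁ = 0.5235, θ₂ = 1.1342, θ₃ = 1.0469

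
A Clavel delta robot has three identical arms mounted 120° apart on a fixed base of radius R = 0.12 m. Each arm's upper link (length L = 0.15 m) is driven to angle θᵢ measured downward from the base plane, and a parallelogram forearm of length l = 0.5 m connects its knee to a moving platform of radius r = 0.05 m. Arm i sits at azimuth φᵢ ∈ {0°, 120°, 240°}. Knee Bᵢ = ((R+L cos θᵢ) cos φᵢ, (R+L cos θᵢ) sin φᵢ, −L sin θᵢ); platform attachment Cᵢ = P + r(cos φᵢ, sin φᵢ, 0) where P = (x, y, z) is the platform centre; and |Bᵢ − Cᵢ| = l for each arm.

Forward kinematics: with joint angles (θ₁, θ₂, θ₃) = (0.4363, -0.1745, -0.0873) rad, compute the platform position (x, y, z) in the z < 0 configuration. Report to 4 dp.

(-0.1194, 0.0151, -0.4428)

arm 1 at φ=0.0°: ρ1 = 0.2059;  O1 = (0.2059, 0.0000, -0.0634)
arm 2 at φ=120.0°: ρ2 = 0.2177;  O2 = (-0.1089, 0.1886, 0.0260)
O3 = (0.2194·cos240.0°, 0.2194·sin240.0°, 0.0131) = (-0.1097, -0.1900, 0.0131)
|O₂|²−|O₁|² = 0.0016;  |O₃|²−|O₁|² = 0.0019
linear system: -0.6296x+0.3771y = 0.0016−0.1789z; -0.6313x+-0.3801y = 0.0019−0.1529z
det = 0.4774;  x = -0.0028+0.2632z,  y = -0.0003+-0.0348z
quadratic in z: (1.0705)z²+(0.0169)z+(-0.2024)=0, √Δ=0.9311 → z ∈ {-0.4428, 0.4270}; z = -0.4428 (taking z<0)
x = -0.1194, y = 0.0151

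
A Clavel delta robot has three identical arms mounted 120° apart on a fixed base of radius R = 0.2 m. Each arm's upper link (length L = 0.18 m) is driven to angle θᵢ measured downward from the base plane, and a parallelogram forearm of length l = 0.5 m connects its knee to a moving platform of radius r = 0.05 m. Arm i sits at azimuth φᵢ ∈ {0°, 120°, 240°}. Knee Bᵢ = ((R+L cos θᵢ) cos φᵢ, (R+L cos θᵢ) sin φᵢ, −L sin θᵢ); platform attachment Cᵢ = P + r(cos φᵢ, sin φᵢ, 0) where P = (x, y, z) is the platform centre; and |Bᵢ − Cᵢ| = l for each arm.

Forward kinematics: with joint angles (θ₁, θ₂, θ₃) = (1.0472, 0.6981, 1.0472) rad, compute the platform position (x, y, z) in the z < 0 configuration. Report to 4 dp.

φ1=0.0°: virtual centre (0.2400, 0.0000, -0.1559), radius l
φ2=120.0°: virtual centre (-0.1439, 0.2493, -0.1157), radius l
arm 3 at φ=240.0°: e+L cos θ3 = 0.2400;  O3 = (-0.1200, -0.2078, -0.1559)
eliminate P² terms by subtracting sphere 1 from 2 and 3
[-0.7679 0.4986 0.0804]·P = 0.0144;  [-0.7200 -0.4157 0.0000]·P = 0.0000
det = 0.6782;  x = -0.0088+0.0493z,  y = 0.0153+-0.0853z
quadratic in z: (1.0097)z²+(0.2847)z+(-0.1636)=0, √Δ=0.8612 → z ∈ {-0.5674, 0.2855}; z = -0.5674 (taking z<0)
x = -0.0368, y = 0.0637

(-0.0368, 0.0637, -0.5674)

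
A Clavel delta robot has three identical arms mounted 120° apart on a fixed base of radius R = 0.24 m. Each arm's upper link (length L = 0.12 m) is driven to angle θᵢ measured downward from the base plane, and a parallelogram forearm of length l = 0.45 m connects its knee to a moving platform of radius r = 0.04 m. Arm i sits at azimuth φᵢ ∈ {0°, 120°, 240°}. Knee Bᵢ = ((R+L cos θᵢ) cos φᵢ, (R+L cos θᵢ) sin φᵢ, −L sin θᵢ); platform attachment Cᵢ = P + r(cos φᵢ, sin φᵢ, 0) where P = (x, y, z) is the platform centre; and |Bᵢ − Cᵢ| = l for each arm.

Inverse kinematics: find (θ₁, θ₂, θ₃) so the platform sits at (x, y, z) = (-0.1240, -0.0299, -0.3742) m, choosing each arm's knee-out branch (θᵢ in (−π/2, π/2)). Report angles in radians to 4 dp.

θ₁ = 1.2217, θ₂ = 0.3491, θ₃ = -0.0006

rotate P by −φ1: (-0.1240, -0.0299, -0.3742)
  A cos θ + B sin θ = C:  0.3240·cos θ + -0.3742·sin θ = -0.2408
  θ1 = atan2(B,A) + arccos(C/0.4950) = 1.2217
φ2=120.0° → target in arm frame (0.0361, 0.1223)
  A=0.1639, B=-0.3742, C=(l²−L²−A²−y'²−z²)/(2L)=0.0260
  θ2 = atan2(B,A) + arccos(C/0.4085) = 0.3491
arm 3 (φ=240.0°): x'=0.0879, y'=-0.0924
  e−x'=0.1121;  (l²−L²−(e−x')²−y'²−z²)/2L = 0.1123
  θ3 = atan2(B,A) + arccos(C/0.3906) = -0.0006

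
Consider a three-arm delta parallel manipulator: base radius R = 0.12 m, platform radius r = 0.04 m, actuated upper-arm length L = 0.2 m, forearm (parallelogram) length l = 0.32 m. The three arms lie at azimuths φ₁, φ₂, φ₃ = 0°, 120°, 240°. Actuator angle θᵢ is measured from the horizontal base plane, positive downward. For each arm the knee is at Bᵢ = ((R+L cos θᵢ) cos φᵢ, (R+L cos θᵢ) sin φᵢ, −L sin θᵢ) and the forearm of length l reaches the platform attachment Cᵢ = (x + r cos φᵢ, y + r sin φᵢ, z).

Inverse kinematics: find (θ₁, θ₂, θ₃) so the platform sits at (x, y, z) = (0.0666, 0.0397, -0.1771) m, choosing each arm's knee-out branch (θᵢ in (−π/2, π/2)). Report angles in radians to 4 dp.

arm 1 (φ=0.0°): x'=0.0666, y'=0.0397
  e−x'=0.0134;  (l²−L²−(e−x')²−y'²−z²)/2L = 0.0732
  γ=atan2(-0.1771,0.0134)=-1.4953;  ψ=arccos(0.4121)=1.1460;  θ1=γ+ψ≈-0.3493
rotate P by −φ2: (0.0011, -0.0775, -0.1771)
  A=0.0789, B=-0.1771, C=(l²−L²−A²−y'²−z²)/(2L)=0.0470
  θ2 = atan2(B,A) + arccos(C/0.1939) = 0.1744
arm 3 (φ=240.0°): x'=-0.0677, y'=0.0378
  A cos θ + B sin θ = C:  0.1477·cos θ + -0.1771·sin θ = 0.0195
  γ=atan2(-0.1771,0.1477)=-0.8757;  ψ=arccos(0.0845)=1.4862;  θ3=γ+ψ≈0.6105

θ₁ = -0.3493, θ₂ = 0.1744, θ₃ = 0.6105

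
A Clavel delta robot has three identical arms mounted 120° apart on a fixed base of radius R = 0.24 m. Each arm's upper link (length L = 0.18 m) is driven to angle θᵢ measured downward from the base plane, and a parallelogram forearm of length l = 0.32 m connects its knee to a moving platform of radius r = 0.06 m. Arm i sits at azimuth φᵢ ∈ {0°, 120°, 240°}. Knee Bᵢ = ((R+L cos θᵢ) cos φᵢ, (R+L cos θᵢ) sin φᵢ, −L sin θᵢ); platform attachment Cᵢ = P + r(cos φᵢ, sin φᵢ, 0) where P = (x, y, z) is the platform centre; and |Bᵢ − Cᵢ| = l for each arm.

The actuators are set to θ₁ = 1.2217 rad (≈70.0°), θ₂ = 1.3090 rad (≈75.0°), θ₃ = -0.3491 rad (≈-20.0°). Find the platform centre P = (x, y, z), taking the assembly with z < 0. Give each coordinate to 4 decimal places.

O1 = (0.2416·cos0.0°, 0.2416·sin0.0°, -0.1691) = (0.2416, 0.0000, -0.1691)
O2 = (0.2266·cos120.0°, 0.2266·sin120.0°, -0.1739) = (-0.1133, 0.1962, -0.1739)
O3 = (0.3491·cos240.0°, 0.3491·sin240.0°, 0.0616) = (-0.1746, -0.3024, 0.0616)
subtract pairs → two planes through P
linear system: -0.7097x+0.3925y = -0.0054−-0.0094z; -0.8323x+-0.6047y = 0.0387−0.4614z
Cramer: x(z) = -0.0158+0.2320z;  y(z) = -0.0423+0.4437z
sphere 1 gives Az²+Bz+C=0 with A=1.2507, B=0.1813, C=-0.0058;  B²−4AC=0.0617;  roots -0.1718, 0.0268;  negative root z = -0.1718
x = -0.0557, y = -0.1185

(-0.0557, -0.1185, -0.1718)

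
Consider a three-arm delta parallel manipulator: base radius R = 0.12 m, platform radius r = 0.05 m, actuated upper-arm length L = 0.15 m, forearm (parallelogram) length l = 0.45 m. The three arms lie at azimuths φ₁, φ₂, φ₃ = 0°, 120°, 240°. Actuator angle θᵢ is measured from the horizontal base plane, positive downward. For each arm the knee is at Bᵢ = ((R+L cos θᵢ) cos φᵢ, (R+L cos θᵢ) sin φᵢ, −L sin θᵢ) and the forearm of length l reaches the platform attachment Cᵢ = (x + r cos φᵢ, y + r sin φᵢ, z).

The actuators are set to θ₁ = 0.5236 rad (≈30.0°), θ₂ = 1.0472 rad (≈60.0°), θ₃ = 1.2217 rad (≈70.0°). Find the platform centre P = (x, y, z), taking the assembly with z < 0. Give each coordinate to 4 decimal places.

φ1=0.0°: virtual centre (0.1999, 0.0000, -0.0750), radius l
arm 2 at φ=120.0°: e+L cos θ2 = 0.1450;  S2 = (-0.0725, 0.1256, -0.1299)
S3 = (0.1213·cos240.0°, 0.1213·sin240.0°, -0.1410) = (-0.0607, -0.1051, -0.1410)
subtract pairs → two planes through P
[-0.5448 0.2511 -0.1098]·P = -0.0077;  [-0.5211 -0.2101 -0.1319]·P = -0.0110
det = 0.2453;  x = 0.0178+-0.2291z,  y = 0.0081+-0.0597z
sphere 1 gives Az²+Bz+C=0 with A=1.0560, B=0.2324, C=-0.1637;  B²−4AC=0.7454;  roots -0.5188, 0.2987;  negative root z = -0.5188
x = 0.1367, y = 0.0391

(0.1367, 0.0391, -0.5188)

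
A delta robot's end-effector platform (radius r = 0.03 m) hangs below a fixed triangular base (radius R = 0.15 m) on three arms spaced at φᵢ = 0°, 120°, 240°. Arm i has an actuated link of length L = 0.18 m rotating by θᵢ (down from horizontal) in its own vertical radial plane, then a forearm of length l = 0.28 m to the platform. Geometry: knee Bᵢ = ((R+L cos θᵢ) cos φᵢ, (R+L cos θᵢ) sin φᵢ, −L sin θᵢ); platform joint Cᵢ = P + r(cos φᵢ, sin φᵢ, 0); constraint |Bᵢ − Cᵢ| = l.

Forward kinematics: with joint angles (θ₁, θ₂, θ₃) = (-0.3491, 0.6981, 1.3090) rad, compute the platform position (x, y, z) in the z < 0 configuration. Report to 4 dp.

(0.1002, 0.0636, -0.1350)

centre 1 = (0.2891·cos0.0°, 0.2891·sin0.0°, 0.0616) = (0.2891, 0.0000, 0.0616)
arm 2 at φ=120.0°: (R−r)+L cos θ2 = 0.2579;  centre 2 = (-0.1289, 0.2233, -0.1157)
φ3=240.0°: virtual centre (-0.0833, -0.1443, -0.1739), radius l
eliminate P² terms by subtracting sphere 1 from 2 and 3
plane₁₂: -0.8362x+0.4467y+-0.3545z = -0.0075
det = 0.5740;  x = 0.0267+-0.5447z,  y = 0.0331+-0.2259z
into |P−centre ₁|² = l²: 1.3477z² + 0.1478z + -0.0046 = 0;  Δ = 0.0467;  z = -0.1350 or 0.0254 → z<0 root = -0.1350
x = 0.1002, y = 0.0636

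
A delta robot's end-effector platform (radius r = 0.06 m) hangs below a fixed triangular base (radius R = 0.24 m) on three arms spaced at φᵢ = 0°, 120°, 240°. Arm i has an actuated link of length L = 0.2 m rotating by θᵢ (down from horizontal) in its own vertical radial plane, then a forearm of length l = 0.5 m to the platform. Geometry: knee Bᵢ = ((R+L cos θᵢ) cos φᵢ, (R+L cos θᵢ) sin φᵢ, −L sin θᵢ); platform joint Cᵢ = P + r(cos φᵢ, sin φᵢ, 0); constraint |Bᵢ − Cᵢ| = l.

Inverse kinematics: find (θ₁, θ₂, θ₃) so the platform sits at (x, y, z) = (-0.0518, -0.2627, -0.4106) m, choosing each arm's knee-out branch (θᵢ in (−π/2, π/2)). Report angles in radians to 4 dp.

arm 1 (φ=0.0°): x'=-0.0518, y'=-0.2627
  A=0.2318, B=-0.4106, C=(l²−L²−A²−y'²−z²)/(2L)=-0.2033
  γ=atan2(-0.4106,0.2318)=-1.0569;  ψ=arccos(-0.4312)=2.0167;  θ1=γ+ψ≈0.9598
arm 2 (φ=120.0°): x'=-0.2016, y'=0.1762
  A cos θ + B sin θ = C:  0.3816·cos θ + -0.4106·sin θ = -0.3382
  √(A²+B²)=0.5605;  θ2 = -0.8220+2.2184 ≈ 1.3964
arm 3 (φ=240.0°): x'=0.2534, y'=0.0865
  e−x'=-0.0734;  (l²−L²−(e−x')²−y'²−z²)/2L = 0.0713
  γ=atan2(-0.4106,-0.0734)=-1.7477;  ψ=arccos(0.1711)=1.3989;  θ3=γ+ψ≈-0.3488

θ₁ = 0.9598, θ₂ = 1.3964, θ₃ = -0.3488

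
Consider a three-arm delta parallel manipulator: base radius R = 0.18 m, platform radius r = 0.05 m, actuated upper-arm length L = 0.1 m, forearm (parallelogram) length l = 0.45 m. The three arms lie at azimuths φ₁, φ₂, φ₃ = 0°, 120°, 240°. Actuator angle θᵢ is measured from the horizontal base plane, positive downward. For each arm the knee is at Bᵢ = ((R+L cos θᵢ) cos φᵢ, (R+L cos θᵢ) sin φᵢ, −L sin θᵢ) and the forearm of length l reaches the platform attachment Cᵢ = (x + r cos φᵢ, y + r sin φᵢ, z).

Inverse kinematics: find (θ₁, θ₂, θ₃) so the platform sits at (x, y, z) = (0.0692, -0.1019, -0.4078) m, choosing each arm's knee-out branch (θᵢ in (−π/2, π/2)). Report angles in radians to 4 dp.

θ₁ = 0.0005, θ₂ = 0.9600, θ₃ = 0.0876

rotate P by −φ1: (0.0692, -0.1019, -0.4078)
  A cos θ + B sin θ = C:  0.0608·cos θ + -0.4078·sin θ = 0.0606
  γ=atan2(-0.4078,0.0608)=-1.4228;  ψ=arccos(0.1470)=1.4233;  θ1=γ+ψ≈0.0005
φ2=120.0° → target in arm frame (-0.1228, -0.0090)
  A cos θ + B sin θ = C:  0.2528·cos θ + -0.4078·sin θ = -0.1891
  θ2 = atan2(B,A) + arccos(C/0.4798) = 0.9600
arm 3 (φ=240.0°): x'=0.0536, y'=0.1109
  A=0.0764, B=-0.4078, C=(l²−L²−A²−y'²−z²)/(2L)=0.0404
  √(A²+B²)=0.4149;  θ3 = -1.3857+1.4733 ≈ 0.0876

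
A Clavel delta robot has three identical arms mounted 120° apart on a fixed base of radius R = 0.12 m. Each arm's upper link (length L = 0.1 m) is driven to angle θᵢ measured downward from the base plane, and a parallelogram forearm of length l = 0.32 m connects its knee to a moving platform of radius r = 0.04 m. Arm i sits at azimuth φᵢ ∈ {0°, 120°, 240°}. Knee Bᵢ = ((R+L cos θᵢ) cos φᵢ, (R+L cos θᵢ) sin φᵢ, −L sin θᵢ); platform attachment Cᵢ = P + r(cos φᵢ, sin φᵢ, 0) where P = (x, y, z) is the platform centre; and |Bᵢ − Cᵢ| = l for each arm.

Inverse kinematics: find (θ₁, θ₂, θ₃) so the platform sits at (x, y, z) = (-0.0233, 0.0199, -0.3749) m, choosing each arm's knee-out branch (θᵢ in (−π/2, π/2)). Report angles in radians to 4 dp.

arm 1 (φ=0.0°): x'=-0.0233, y'=0.0199
  A cos θ + B sin θ = C:  0.1033·cos θ + -0.3749·sin θ = -0.2961
  √(A²+B²)=0.3889;  θ1 = -1.3019+2.4363 ≈ 1.1343
arm 2 (φ=120.0°): x'=0.0289, y'=0.0102
  A=0.0511, B=-0.3749, C=(l²−L²−A²−y'²−z²)/(2L)=-0.2543
  γ=atan2(-0.3749,0.0511)=-1.4353;  ψ=arccos(-0.6722)=2.3080;  θ2=γ+ψ≈0.8727
φ3=240.0° → target in arm frame (-0.0056, -0.0301)
  e−x'=0.0856;  (l²−L²−(e−x')²−y'²−z²)/2L = -0.2819
  θ3 = atan2(B,A) + arccos(C/0.3845) = 1.0473

θ₁ = 1.1343, θ₂ = 0.8727, θ₃ = 1.0473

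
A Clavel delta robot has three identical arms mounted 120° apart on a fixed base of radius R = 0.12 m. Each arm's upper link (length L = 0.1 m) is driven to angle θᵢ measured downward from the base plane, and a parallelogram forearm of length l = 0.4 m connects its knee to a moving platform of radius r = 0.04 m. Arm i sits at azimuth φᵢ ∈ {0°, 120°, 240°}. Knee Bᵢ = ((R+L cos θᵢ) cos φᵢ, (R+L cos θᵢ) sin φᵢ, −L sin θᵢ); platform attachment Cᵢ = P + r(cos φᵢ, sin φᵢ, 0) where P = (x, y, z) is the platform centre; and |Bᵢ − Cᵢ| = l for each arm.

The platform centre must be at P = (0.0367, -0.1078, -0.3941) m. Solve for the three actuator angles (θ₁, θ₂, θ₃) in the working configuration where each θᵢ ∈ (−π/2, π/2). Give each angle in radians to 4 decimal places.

θ₁ = 0.3489, θ₂ = 0.9597, θ₃ = 0.1742

rotate P by −φ1: (0.0367, -0.1078, -0.3941)
  e−x'=0.0433;  (l²−L²−(e−x')²−y'²−z²)/2L = -0.0941
  γ=atan2(-0.3941,0.0433)=-1.4614;  ψ=arccos(-0.2372)=1.8103;  θ1=γ+ψ≈0.3489
φ2=120.0° → target in arm frame (-0.1117, 0.0221)
  A=0.1917, B=-0.3941, C=(l²−L²−A²−y'²−z²)/(2L)=-0.2128
  θ2 = atan2(B,A) + arccos(C/0.4383) = 0.9597
arm 3 (φ=240.0°): x'=0.0750, y'=0.0857
  A cos θ + B sin θ = C:  0.0050·cos θ + -0.3941·sin θ = -0.0634
  θ3 = atan2(B,A) + arccos(C/0.3941) = 0.1742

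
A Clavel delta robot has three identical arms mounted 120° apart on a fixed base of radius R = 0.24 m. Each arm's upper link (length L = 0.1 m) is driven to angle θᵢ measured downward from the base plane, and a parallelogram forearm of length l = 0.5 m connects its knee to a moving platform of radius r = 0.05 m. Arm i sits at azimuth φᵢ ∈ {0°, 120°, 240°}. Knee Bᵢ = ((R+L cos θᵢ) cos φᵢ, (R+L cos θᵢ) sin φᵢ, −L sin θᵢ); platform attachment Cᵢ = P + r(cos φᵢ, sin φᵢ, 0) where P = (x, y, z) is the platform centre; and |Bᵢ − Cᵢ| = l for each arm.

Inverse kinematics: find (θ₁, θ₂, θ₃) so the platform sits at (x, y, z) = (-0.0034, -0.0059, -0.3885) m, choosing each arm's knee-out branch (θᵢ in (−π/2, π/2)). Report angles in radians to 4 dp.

arm 1 (φ=0.0°): x'=-0.0034, y'=-0.0059
  A=0.1934, B=-0.3885, C=(l²−L²−A²−y'²−z²)/(2L)=0.2581
  γ=atan2(-0.3885,0.1934)=-1.1089;  ψ=arccos(0.5948)=0.9337;  θ1=γ+ψ≈-0.1752
arm 2 (φ=120.0°): x'=-0.0034, y'=0.0059
  A=0.1934, B=-0.3885, C=(l²−L²−A²−y'²−z²)/(2L)=0.2581
  θ2 = atan2(B,A) + arccos(C/0.4340) = -0.1751
rotate P by −φ3: (0.0068, 0.0000, -0.3885)
  e−x'=0.1832;  (l²−L²−(e−x')²−y'²−z²)/2L = 0.2775
  √(A²+B²)=0.4295;  θ3 = -1.1302+0.8682 ≈ -0.2619

θ₁ = -0.1752, θ₂ = -0.1751, θ₃ = -0.2619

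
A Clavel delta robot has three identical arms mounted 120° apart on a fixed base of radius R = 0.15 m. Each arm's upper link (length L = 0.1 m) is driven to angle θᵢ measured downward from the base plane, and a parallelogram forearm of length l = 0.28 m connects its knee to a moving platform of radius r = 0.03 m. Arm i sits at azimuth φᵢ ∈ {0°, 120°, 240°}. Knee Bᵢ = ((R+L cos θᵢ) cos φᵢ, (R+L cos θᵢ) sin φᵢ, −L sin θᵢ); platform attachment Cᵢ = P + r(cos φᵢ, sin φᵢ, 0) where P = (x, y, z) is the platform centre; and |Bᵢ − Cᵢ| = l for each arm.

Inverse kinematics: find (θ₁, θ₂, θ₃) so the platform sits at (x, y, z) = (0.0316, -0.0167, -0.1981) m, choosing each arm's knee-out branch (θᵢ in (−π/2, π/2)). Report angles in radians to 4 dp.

θ₁ = -0.0872, θ₂ = 0.5236, θ₃ = 0.2624

φ1=0.0° → target in arm frame (0.0316, -0.0167)
  e−x'=0.0884;  (l²−L²−(e−x')²−y'²−z²)/2L = 0.1053
  γ=atan2(-0.1981,0.0884)=-1.1511;  ψ=arccos(0.4855)=1.0639;  θ1=γ+ψ≈-0.0872
rotate P by −φ2: (-0.0303, -0.0190, -0.1981)
  A cos θ + B sin θ = C:  0.1503·cos θ + -0.1981·sin θ = 0.0311
  θ2 = atan2(B,A) + arccos(C/0.2486) = 0.5236
φ3=240.0° → target in arm frame (-0.0013, 0.0357)
  A=0.1213, B=-0.1981, C=(l²−L²−A²−y'²−z²)/(2L)=0.0658
  θ3 = atan2(B,A) + arccos(C/0.2323) = 0.2624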